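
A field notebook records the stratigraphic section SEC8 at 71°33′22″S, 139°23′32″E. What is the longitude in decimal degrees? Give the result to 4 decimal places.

139° + 23′/60 + 32″/3600 = 139 + 0.38333 + 0.00889 = 139.3922°

139.3922°E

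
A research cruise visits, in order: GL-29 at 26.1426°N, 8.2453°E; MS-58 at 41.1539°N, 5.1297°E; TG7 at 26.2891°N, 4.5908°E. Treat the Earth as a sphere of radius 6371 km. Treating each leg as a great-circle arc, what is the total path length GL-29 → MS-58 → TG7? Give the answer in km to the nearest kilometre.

3347 km

GL-29→MS-58: c = 0.265827 rad, d = 1693.58 km
MS-58→TG7: c = 0.259556 rad, d = 1653.63 km
Total = 1693.58 + 1653.63 = 3347.21 km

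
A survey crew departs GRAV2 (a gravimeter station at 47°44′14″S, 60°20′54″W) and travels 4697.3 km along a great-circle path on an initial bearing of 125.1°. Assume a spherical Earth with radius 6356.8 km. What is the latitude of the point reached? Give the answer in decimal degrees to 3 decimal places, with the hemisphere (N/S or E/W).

GRAV2: φ = -47.73722°, λ = -60.34833°
δ = d/R = 4697.3/6356.8 = 0.738941 rad
φ₂ = arcsin(sin φ₁ cos δ + cos φ₁ sin δ cos θ)
   = arcsin(-0.74007·0.73918 + 0.67253·0.67351·-0.57501) = -53.85201°
λ₂ = λ₁ + atan2(sin θ sin δ cos φ₁, cos δ − sin φ₁ sin φ₂) = 8.74252°

53.852°S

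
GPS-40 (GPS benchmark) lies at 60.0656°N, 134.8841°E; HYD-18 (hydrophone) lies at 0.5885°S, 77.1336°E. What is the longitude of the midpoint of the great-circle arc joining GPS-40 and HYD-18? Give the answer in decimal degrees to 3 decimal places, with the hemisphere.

95.567°E

Bx = cos φ₂ cos Δλ = 0.533579,  By = cos φ₂ sin Δλ = -0.845688
φₘ = atan2(sin φ₁ + sin φ₂, √((cos φ₁ + Bx)² + By²)) = 32.68370°
λₘ = λ₁ + atan2(By, cos φ₁ + Bx) = 95.56666°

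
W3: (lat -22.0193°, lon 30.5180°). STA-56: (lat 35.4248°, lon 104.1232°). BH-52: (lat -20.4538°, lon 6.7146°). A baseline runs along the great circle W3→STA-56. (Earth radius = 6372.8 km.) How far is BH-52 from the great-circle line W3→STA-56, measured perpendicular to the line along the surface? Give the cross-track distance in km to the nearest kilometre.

1504 km

δ₁₃ = central angle W3→BH-52 = 0.387811 rad  (haversine)
θ₁₃ = bearing W3→BH-52 = 269.612°,  θ₁₂ = bearing W3→STA-56 = 51.421°
dₓₜ = R·arcsin(sin δ₁₃ · sin(θ₁₃ − θ₁₂)) = 6372.8·arcsin(0.37816·sin(218.191°)) = -1503.953 km
|dₓₜ| = 1503.953 km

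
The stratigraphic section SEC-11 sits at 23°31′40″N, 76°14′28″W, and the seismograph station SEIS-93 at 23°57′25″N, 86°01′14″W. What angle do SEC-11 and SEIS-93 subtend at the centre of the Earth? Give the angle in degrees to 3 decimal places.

8.960°

SEC-11: φ = +23.52778°, λ = -76.24111°
SEIS-93: φ = +23.95694°, λ = -86.02056°
Δφ = 0.4292°,  Δλ = -9.7794°
a = sin²(Δφ/2) + cos φ₁ cos φ₂ sin²(Δλ/2) = 0.006102
c = 2·arcsin(√a) = 0.156386 rad = 8.9602°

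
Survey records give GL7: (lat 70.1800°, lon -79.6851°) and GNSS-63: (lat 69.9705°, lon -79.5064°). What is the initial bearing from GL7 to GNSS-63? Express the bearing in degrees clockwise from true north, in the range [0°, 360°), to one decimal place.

Δλ = 0.1787°
y = sin Δλ · cos φ₂ = 0.001068
x = cos φ₁ sin φ₂ − sin φ₁ cos φ₂ cos Δλ = -0.003655
θ = atan2(y, x) = 163.7076° → 163.7076° (mod 360°)

163.7°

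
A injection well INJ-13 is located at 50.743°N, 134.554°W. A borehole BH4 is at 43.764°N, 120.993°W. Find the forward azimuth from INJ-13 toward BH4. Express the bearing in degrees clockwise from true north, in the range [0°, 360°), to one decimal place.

122.0°

Δλ = 13.5610°
y = sin Δλ · cos φ₂ = 0.169341
x = cos φ₁ sin φ₂ − sin φ₁ cos φ₂ cos Δλ = -0.105915
θ = atan2(y, x) = 122.0242° → 122.0242° (mod 360°)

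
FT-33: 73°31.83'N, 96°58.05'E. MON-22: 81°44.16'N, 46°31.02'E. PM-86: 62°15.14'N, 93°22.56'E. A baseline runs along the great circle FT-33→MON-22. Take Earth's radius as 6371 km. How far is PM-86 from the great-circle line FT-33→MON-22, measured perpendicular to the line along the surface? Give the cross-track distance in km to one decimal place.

781.2 km

FT-33: φ = +73.53050°, λ = +96.96750°
MON-22: φ = +81.73600°, λ = +46.51700°
PM-86: φ = +62.25233°, λ = +93.37600°
δ₁₃ = central angle FT-33→PM-86 = 0.198162 rad  (haversine)
θ₁₃ = bearing FT-33→PM-86 = 188.519°,  θ₁₂ = bearing FT-33→MON-22 = 330.107°
dₓₜ = R·arcsin(sin δ₁₃ · sin(θ₁₃ − θ₁₂)) = 6371·arcsin(0.19687·sin(-141.588°)) = -781.241 km
|dₓₜ| = 781.241 km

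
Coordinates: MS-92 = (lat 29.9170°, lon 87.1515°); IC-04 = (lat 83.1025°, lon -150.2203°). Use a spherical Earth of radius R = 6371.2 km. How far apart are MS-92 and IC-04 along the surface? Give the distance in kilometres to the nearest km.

Δφ = 53.1855°,  Δλ = 122.6282°
a = sin²(Δφ/2) + cos φ₁ cos φ₂ sin²(Δλ/2) = 0.280494
c = 2·arcsin(√a) = 1.116299 rad = 63.9592°
d = R·c = 6371.2 × 1.116299 = 7112.2 km

7112 km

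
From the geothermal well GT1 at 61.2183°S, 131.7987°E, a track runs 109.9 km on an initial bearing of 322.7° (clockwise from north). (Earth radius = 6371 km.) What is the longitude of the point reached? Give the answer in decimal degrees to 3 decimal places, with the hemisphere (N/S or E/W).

130.585°E

δ = d/R = 109.9/6371 = 0.017250 rad
φ₂ = arcsin(sin φ₁ cos δ + cos φ₁ sin δ cos θ)
   = arcsin(-0.87646·0.99985 + 0.48147·0.01725·0.79547) = -60.42654°
λ₂ = λ₁ + atan2(sin θ sin δ cos φ₁, cos δ − sin φ₁ sin φ₂) = 130.58513°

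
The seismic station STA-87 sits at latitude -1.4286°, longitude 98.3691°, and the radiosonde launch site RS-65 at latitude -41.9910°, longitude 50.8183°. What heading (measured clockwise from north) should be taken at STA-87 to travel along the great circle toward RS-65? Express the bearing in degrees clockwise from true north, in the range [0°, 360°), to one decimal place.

219.9°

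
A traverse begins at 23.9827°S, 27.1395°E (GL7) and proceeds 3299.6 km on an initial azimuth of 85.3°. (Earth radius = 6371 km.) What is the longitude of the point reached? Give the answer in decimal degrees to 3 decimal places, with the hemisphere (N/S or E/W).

58.476°E

δ = d/R = 3299.6/6371 = 0.517909 rad
φ₂ = arcsin(sin φ₁ cos δ + cos φ₁ sin δ cos θ)
   = arcsin(-0.40646·0.86886 + 0.91367·0.49506·0.08194) = -18.42682°
λ₂ = λ₁ + atan2(sin θ sin δ cos φ₁, cos δ − sin φ₁ sin φ₂) = 58.47609°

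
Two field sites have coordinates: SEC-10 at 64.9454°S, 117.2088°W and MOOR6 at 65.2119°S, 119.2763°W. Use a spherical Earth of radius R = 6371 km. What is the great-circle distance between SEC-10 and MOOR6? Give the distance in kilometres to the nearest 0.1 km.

101.3 km

Δφ = -0.2665°,  Δλ = -2.0675°
a = sin²(Δφ/2) + cos φ₁ cos φ₂ sin²(Δλ/2) = 0.000063
c = 2·arcsin(√a) = 0.015900 rad = 0.9110°
d = R·c = 6371 × 0.015900 = 101.3 km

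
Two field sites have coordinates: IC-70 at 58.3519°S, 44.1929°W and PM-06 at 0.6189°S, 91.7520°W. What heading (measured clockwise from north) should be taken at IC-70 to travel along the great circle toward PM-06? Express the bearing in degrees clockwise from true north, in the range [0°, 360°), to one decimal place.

Δλ = -47.5591°
y = sin Δλ · cos φ₂ = -0.737931
x = cos φ₁ sin φ₂ − sin φ₁ cos φ₂ cos Δλ = 0.568772
θ = atan2(y, x) = -52.3762° → 307.6238° (mod 360°)

307.6°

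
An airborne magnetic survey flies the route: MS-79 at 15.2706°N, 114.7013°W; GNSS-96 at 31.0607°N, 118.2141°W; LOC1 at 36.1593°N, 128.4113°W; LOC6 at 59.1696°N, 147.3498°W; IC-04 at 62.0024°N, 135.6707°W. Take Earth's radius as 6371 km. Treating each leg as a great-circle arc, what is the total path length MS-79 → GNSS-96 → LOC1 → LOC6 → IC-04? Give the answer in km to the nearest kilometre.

6504 km

MS-79→GNSS-96: c = 0.281239 rad, d = 1791.77 km
GNSS-96→LOC1: c = 0.172734 rad, d = 1100.49 km
LOC1→LOC6: c = 0.455513 rad, d = 2902.07 km
LOC6→IC-04: c = 0.111439 rad, d = 709.98 km
Total = 1791.77 + 1100.49 + 2902.07 + 709.98 = 6504.31 km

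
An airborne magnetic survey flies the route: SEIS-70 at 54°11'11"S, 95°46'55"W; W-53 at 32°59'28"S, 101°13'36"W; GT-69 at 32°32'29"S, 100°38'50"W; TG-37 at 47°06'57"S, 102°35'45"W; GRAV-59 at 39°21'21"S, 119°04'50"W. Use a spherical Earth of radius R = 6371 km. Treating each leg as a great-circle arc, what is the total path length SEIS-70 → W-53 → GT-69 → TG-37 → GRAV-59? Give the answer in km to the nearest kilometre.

SEIS-70: φ = -54.18639°, λ = -95.78194°
W-53: φ = -32.99111°, λ = -101.22667°
GT-69: φ = -32.54139°, λ = -100.64722°
TG-37: φ = -47.11583°, λ = -102.59583°
GRAV-59: φ = -39.35583°, λ = -119.08056°
SEIS-70→W-53: c = 0.376005 rad, d = 2395.52 km
W-53→GT-69: c = 0.011573 rad, d = 73.73 km
GT-69→TG-37: c = 0.255687 rad, d = 1628.98 km
TG-37→GRAV-59: c = 0.248780 rad, d = 1584.98 km
Total = 2395.52 + 73.73 + 1628.98 + 1584.98 = 5683.22 km

5683 km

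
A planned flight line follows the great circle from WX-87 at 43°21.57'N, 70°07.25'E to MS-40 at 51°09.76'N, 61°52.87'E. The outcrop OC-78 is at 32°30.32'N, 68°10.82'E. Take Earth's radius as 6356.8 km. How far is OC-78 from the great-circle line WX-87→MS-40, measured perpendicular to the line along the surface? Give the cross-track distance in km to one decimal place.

WX-87: φ = +43.35950°, λ = +70.12083°
MS-40: φ = +51.16267°, λ = +61.88117°
OC-78: φ = +32.50533°, λ = +68.18033°
δ₁₃ = central angle WX-87→OC-78 = 0.191299 rad  (haversine)
θ₁₃ = bearing WX-87→OC-78 = 188.638°,  θ₁₂ = bearing WX-87→MS-40 = 327.341°
dₓₜ = R·arcsin(sin δ₁₃ · sin(θ₁₃ − θ₁₂)) = 6356.8·arcsin(0.19013·sin(-138.703°)) = -799.768 km
|dₓₜ| = 799.768 km

799.8 km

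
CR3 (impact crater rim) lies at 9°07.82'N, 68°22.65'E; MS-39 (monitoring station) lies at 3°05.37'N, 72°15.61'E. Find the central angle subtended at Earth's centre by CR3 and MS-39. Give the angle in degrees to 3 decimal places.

CR3: φ = +9.13033°, λ = +68.37750°
MS-39: φ = +3.08950°, λ = +72.26017°
Δφ = -6.0408°,  Δλ = 3.8827°
a = sin²(Δφ/2) + cos φ₁ cos φ₂ sin²(Δλ/2) = 0.003908
c = 2·arcsin(√a) = 0.125107 rad = 7.1681°

7.168°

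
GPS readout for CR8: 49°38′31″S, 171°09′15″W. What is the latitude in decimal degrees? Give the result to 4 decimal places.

49° + 38′/60 + 31″/3600 = 49 + 0.63333 + 0.00861 = 49.6419°

49.6419°S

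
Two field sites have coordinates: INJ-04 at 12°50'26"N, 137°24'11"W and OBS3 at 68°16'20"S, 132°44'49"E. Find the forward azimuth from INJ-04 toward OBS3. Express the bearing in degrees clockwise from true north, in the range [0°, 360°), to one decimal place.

INJ-04: φ = +12.84056°, λ = -137.40306°
OBS3: φ = -68.27222°, λ = +132.74694°
Δλ = -89.8500°
y = sin Δλ · cos φ₂ = -0.370196
x = cos φ₁ sin φ₂ − sin φ₁ cos φ₂ cos Δλ = -0.905938
θ = atan2(y, x) = -157.7735° → 202.2265° (mod 360°)

202.2°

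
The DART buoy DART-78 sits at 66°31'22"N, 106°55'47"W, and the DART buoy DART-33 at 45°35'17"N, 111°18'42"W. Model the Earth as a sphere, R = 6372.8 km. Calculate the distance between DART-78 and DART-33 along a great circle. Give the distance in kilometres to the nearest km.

2343 km

DART-78: φ = +66.52278°, λ = -106.92972°
DART-33: φ = +45.58806°, λ = -111.31167°
Δφ = -20.9347°,  Δλ = -4.3819°
a = sin²(Δφ/2) + cos φ₁ cos φ₂ sin²(Δλ/2) = 0.033413
c = 2·arcsin(√a) = 0.367654 rad = 21.0650°
d = R·c = 6372.8 × 0.367654 = 2343.0 km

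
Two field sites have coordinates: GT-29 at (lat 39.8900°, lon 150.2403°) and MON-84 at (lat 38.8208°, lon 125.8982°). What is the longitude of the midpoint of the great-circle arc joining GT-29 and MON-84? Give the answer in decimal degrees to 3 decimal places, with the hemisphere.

Bx = cos φ₂ cos Δλ = 0.709848,  By = cos φ₂ sin Δλ = -0.321137
φₘ = atan2(sin φ₁ + sin φ₂, √((cos φ₁ + Bx)² + By²)) = 39.99541°
λₘ = λ₁ + atan2(By, cos φ₁ + Bx) = 137.97469°

137.975°E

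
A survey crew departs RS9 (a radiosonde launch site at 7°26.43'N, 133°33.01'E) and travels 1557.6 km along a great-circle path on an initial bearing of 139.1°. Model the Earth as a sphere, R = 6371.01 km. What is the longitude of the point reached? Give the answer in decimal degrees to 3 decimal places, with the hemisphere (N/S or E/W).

RS9: φ = +7.44050°, λ = +133.55017°
δ = d/R = 1557.6/6371.01 = 0.244482 rad
φ₂ = arcsin(sin φ₁ cos δ + cos φ₁ sin δ cos θ)
   = arcsin(0.12950·0.97026 + 0.99158·0.24205·-0.75585) = -3.19712°
λ₂ = λ₁ + atan2(sin θ sin δ cos φ₁, cos δ − sin φ₁ sin φ₂) = 142.68334°

142.683°E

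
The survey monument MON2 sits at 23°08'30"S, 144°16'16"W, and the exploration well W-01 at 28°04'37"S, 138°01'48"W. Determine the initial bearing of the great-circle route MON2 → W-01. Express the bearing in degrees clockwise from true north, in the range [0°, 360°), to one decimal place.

MON2: φ = -23.14167°, λ = -144.27111°
W-01: φ = -28.07694°, λ = -138.03000°
Δλ = 6.2411°
y = sin Δλ · cos φ₂ = 0.095919
x = cos φ₁ sin φ₂ − sin φ₁ cos φ₂ cos Δλ = -0.088086
θ = atan2(y, x) = 132.5623° → 132.5623° (mod 360°)

132.6°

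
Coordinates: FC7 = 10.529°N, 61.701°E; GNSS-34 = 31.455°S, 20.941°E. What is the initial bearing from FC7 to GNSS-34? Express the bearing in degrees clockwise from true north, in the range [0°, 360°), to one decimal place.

Δλ = -40.7600°
y = sin Δλ · cos φ₂ = -0.556950
x = cos φ₁ sin φ₂ − sin φ₁ cos φ₂ cos Δλ = -0.631114
θ = atan2(y, x) = -138.5720° → 221.4280° (mod 360°)

221.4°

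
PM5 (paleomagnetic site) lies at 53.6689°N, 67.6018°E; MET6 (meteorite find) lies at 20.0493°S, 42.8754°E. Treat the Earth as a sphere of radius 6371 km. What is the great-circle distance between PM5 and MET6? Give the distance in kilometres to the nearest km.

Δφ = -73.7182°,  Δλ = -24.7264°
a = sin²(Δφ/2) + cos φ₁ cos φ₂ sin²(Δλ/2) = 0.385332
c = 2·arcsin(√a) = 1.339402 rad = 76.7421°
d = R·c = 6371 × 1.339402 = 8533.3 km

8533 km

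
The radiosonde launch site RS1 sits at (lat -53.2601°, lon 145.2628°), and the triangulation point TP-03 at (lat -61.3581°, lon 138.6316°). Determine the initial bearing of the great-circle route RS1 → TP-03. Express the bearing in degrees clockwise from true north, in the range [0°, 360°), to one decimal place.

Δλ = -6.6312°
y = sin Δλ · cos φ₂ = -0.055353
x = cos φ₁ sin φ₂ − sin φ₁ cos φ₂ cos Δλ = -0.143436
θ = atan2(y, x) = -158.8982° → 201.1018° (mod 360°)

201.1°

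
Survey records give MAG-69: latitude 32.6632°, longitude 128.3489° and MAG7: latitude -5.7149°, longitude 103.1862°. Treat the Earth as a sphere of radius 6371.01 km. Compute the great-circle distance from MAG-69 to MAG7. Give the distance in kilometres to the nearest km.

Δφ = -38.3781°,  Δλ = -25.1627°
a = sin²(Δφ/2) + cos φ₁ cos φ₂ sin²(Δλ/2) = 0.147780
c = 2·arcsin(√a) = 0.789164 rad = 45.2158°
d = R·c = 6371.01 × 0.789164 = 5027.8 km

5028 km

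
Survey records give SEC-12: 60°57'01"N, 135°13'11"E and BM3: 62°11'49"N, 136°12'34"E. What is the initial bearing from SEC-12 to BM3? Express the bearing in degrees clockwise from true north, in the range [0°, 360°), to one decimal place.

SEC-12: φ = +60.95028°, λ = +135.21972°
BM3: φ = +62.19694°, λ = +136.20944°
Δλ = 0.9897°
y = sin Δλ · cos φ₂ = 0.008057
x = cos φ₁ sin φ₂ − sin φ₁ cos φ₂ cos Δλ = 0.021818
θ = atan2(y, x) = 20.2681° → 20.2681° (mod 360°)

20.3°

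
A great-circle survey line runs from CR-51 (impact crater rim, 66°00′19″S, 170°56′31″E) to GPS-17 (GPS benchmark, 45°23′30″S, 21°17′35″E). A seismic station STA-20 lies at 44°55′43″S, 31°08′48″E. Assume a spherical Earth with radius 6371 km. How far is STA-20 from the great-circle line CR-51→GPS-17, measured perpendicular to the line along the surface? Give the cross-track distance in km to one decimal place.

CR-51: φ = -66.00528°, λ = +170.94194°
GPS-17: φ = -45.39167°, λ = +21.29306°
STA-20: φ = -44.92861°, λ = +31.14667°
δ₁₃ = central angle CR-51→STA-20 = 1.131492 rad  (haversine)
θ₁₃ = bearing CR-51→STA-20 = 210.329°,  θ₁₂ = bearing CR-51→GPS-17 = 202.824°
dₓₜ = R·arcsin(sin δ₁₃ · sin(θ₁₃ − θ₁₂)) = 6371·arcsin(0.90505·sin(7.505°)) = 754.868 km
|dₓₜ| = 754.868 km

754.9 km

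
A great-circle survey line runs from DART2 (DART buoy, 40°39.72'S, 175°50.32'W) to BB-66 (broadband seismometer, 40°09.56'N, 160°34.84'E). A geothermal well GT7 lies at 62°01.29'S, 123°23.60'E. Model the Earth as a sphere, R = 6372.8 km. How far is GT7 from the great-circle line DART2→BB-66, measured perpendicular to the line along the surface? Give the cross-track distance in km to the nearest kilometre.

3709 km

DART2: φ = -40.66200°, λ = -175.83867°
BB-66: φ = +40.15933°, λ = +160.58067°
GT7: φ = -62.02150°, λ = +123.39333°
δ₁₃ = central angle DART2→GT7 = 0.723898 rad  (haversine)
θ₁₃ = bearing DART2→GT7 = 218.180°,  θ₁₂ = bearing DART2→BB-66 = 342.083°
dₓₜ = R·arcsin(sin δ₁₃ · sin(θ₁₃ − θ₁₂)) = 6372.8·arcsin(0.66231·sin(-123.903°)) = -3709.035 km
|dₓₜ| = 3709.035 km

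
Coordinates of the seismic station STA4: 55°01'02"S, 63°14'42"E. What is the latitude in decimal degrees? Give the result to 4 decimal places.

55.0172°S

55° + 1′/60 + 2″/3600 = 55 + 0.01667 + 0.00056 = 55.0172°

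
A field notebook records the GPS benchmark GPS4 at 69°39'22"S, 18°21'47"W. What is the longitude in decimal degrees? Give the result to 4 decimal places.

18.3631°W

18° + 21′/60 + 47″/3600 = 18 + 0.35000 + 0.01306 = 18.3631°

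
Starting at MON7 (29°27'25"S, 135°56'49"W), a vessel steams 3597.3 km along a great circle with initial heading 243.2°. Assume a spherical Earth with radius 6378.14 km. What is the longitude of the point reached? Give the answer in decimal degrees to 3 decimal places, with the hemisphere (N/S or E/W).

173.648°W

MON7: φ = -29.45694°, λ = -135.94694°
δ = d/R = 3597.3/6378.14 = 0.564005 rad
φ₂ = arcsin(sin φ₁ cos δ + cos φ₁ sin δ cos θ)
   = arcsin(-0.49177·0.84512 + 0.87073·0.53457·-0.45088) = -38.71697°
λ₂ = λ₁ + atan2(sin θ sin δ cos φ₁, cos δ − sin φ₁ sin φ₂) = -173.64814°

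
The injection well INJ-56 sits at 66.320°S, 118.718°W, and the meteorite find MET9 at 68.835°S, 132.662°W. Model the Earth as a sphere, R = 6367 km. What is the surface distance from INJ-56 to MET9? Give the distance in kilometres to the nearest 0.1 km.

Δφ = -2.5150°,  Δλ = -13.9440°
a = sin²(Δφ/2) + cos φ₁ cos φ₂ sin²(Δλ/2) = 0.002618
c = 2·arcsin(√a) = 0.102382 rad = 5.8660°
d = R·c = 6367 × 0.102382 = 651.9 km

651.9 km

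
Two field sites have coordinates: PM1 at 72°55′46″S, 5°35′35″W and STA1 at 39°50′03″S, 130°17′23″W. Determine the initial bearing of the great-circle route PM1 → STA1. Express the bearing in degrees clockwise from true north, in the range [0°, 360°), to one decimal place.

226.2°

PM1: φ = -72.92944°, λ = -5.59306°
STA1: φ = -39.83417°, λ = -130.28972°
Δλ = -124.6967°
y = sin Δλ · cos φ₂ = -0.631351
x = cos φ₁ sin φ₂ − sin φ₁ cos φ₂ cos Δλ = -0.605895
θ = atan2(y, x) = -133.8213° → 226.1787° (mod 360°)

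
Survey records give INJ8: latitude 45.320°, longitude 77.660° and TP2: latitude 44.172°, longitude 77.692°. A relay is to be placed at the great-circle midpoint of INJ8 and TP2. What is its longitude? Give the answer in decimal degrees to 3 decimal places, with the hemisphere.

77.676°E

Bx = cos φ₂ cos Δλ = 0.717251,  By = cos φ₂ sin Δλ = 0.000401
φₘ = atan2(sin φ₁ + sin φ₂, √((cos φ₁ + Bx)² + By²)) = 44.74600°
λₘ = λ₁ + atan2(By, cos φ₁ + Bx) = 77.67616°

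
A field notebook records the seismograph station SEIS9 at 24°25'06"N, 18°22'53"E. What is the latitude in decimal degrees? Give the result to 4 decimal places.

24.4183°N

24° + 25′/60 + 6″/3600 = 24 + 0.41667 + 0.00167 = 24.4183°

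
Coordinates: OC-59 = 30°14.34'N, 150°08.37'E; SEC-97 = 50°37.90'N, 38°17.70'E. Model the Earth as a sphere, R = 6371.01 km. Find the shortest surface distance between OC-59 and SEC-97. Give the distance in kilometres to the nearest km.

8819 km

OC-59: φ = +30.23900°, λ = +150.13950°
SEC-97: φ = +50.63167°, λ = +38.29500°
Δφ = 20.3927°,  Δλ = -111.8445°
a = sin²(Δφ/2) + cos φ₁ cos φ₂ sin²(Δλ/2) = 0.407286
c = 2·arcsin(√a) = 1.384288 rad = 79.3139°
d = R·c = 6371.01 × 1.384288 = 8819.3 km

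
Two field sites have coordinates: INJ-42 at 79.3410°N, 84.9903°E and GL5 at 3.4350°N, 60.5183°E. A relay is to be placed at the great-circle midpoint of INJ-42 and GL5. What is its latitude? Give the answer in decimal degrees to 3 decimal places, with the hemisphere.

Bx = cos φ₂ cos Δλ = 0.908529,  By = cos φ₂ sin Δλ = -0.413504
φₘ = atan2(sin φ₁ + sin φ₂, √((cos φ₁ + Bx)² + By²)) = 41.72904°
λₘ = λ₁ + atan2(By, cos φ₁ + Bx) = 64.27618°

41.729°N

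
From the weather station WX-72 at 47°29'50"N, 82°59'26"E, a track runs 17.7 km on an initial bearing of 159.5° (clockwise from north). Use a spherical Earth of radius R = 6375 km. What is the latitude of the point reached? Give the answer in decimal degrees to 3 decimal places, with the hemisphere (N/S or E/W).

47.348°N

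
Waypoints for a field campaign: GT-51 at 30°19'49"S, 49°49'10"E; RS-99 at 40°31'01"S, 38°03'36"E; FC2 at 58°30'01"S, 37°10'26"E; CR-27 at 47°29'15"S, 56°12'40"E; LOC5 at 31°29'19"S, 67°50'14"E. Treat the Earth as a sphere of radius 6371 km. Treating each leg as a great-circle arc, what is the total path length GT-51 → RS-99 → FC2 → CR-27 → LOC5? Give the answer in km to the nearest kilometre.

7343 km

GT-51: φ = -30.33028°, λ = +49.81944°
RS-99: φ = -40.51694°, λ = +38.06000°
FC2: φ = -58.50028°, λ = +37.17389°
CR-27: φ = -47.48750°, λ = +56.21111°
LOC5: φ = -31.48861°, λ = +67.83722°
GT-51→RS-99: c = 0.243645 rad, d = 1552.26 km
RS-99→FC2: c = 0.314022 rad, d = 2000.64 km
FC2→CR-27: c = 0.275557 rad, d = 1755.57 km
CR-27→LOC5: c = 0.319334 rad, d = 2034.48 km
Total = 1552.26 + 2000.64 + 1755.57 + 2034.48 = 7342.95 km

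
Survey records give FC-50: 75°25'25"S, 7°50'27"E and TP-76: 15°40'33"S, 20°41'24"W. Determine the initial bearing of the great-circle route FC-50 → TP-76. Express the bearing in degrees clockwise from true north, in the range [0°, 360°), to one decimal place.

328.5°

FC-50: φ = -75.42361°, λ = +7.84083°
TP-76: φ = -15.67583°, λ = -20.69000°
Δλ = -28.5308°
y = sin Δλ · cos φ₂ = -0.459866
x = cos φ₁ sin φ₂ − sin φ₁ cos φ₂ cos Δλ = 0.750656
θ = atan2(y, x) = -31.4924° → 328.5076° (mod 360°)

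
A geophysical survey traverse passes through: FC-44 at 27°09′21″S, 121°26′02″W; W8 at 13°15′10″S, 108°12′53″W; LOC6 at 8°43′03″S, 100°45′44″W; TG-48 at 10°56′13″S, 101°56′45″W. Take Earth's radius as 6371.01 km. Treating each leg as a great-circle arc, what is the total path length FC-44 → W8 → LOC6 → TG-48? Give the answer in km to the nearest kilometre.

FC-44: φ = -27.15583°, λ = -121.43389°
W8: φ = -13.25278°, λ = -108.21472°
LOC6: φ = -8.71750°, λ = -100.76222°
TG-48: φ = -10.93694°, λ = -101.94583°
FC-44→W8: c = 0.324674 rad, d = 2068.50 km
W8→LOC6: c = 0.150198 rad, d = 956.91 km
LOC6→TG-48: c = 0.043758 rad, d = 278.78 km
Total = 2068.50 + 956.91 + 278.78 = 3304.19 km

3304 km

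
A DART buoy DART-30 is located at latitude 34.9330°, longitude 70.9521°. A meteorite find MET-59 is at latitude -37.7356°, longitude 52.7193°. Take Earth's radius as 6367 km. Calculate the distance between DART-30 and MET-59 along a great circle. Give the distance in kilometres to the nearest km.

Δφ = -72.6686°,  Δλ = -18.2328°
a = sin²(Δφ/2) + cos φ₁ cos φ₂ sin²(Δλ/2) = 0.367327
c = 2·arcsin(√a) = 1.302233 rad = 74.6125°
d = R·c = 6367 × 1.302233 = 8291.3 km

8291 km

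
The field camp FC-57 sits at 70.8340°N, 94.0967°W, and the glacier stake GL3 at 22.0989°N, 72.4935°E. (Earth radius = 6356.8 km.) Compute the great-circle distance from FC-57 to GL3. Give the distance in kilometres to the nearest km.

Δφ = -48.7351°,  Δλ = 166.5902°
a = sin²(Δφ/2) + cos φ₁ cos φ₂ sin²(Δλ/2) = 0.470270
c = 2·arcsin(√a) = 1.511302 rad = 86.5912°
d = R·c = 6356.8 × 1.511302 = 9607.0 km

9607 km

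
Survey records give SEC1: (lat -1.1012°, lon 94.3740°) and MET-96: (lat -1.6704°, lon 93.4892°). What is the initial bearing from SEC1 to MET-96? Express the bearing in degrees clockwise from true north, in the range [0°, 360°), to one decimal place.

237.2°

Δλ = -0.8848°
y = sin Δλ · cos φ₂ = -0.015435
x = cos φ₁ sin φ₂ − sin φ₁ cos φ₂ cos Δλ = -0.009937
θ = atan2(y, x) = -122.7713° → 237.2287° (mod 360°)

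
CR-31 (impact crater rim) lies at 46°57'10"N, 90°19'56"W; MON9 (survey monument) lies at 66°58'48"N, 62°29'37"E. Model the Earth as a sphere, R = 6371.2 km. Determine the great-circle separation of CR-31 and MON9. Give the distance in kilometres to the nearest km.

7140 km

CR-31: φ = +46.95278°, λ = -90.33222°
MON9: φ = +66.98000°, λ = +62.49361°
Δφ = 20.0272°,  Δλ = 152.8258°
a = sin²(Δφ/2) + cos φ₁ cos φ₂ sin²(Δλ/2) = 0.282436
c = 2·arcsin(√a) = 1.120616 rad = 64.2066°
d = R·c = 6371.2 × 1.120616 = 7139.7 km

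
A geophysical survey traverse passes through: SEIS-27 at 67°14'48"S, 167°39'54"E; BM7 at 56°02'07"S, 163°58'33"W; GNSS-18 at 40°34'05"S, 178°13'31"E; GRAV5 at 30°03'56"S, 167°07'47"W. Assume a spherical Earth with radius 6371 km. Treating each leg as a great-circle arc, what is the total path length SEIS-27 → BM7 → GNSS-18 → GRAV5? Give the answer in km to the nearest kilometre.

SEIS-27: φ = -67.24667°, λ = +167.66500°
BM7: φ = -56.03528°, λ = -163.97583°
GNSS-18: φ = -40.56806°, λ = +178.22528°
GRAV5: φ = -30.06556°, λ = -167.12972°
SEIS-27→BM7: c = 0.301189 rad, d = 1918.88 km
BM7→GNSS-18: c = 0.337849 rad, d = 2152.44 km
GNSS-18→GRAV5: c = 0.276972 rad, d = 1764.59 km
Total = 1918.88 + 2152.44 + 1764.59 = 5835.91 km

5836 km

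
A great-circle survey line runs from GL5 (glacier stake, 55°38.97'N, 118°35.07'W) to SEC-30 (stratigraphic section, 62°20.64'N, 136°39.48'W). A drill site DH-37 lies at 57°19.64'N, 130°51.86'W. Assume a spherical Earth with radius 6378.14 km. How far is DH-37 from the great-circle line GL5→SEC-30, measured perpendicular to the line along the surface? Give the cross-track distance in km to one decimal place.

GL5: φ = +55.64950°, λ = -118.58450°
SEC-30: φ = +62.34400°, λ = -136.65800°
DH-37: φ = +57.32733°, λ = -130.86433°
δ₁₃ = central angle GL5→DH-37 = 0.121714 rad  (haversine)
θ₁₃ = bearing GL5→DH-37 = 288.974°,  θ₁₂ = bearing GL5→SEC-30 = 313.255°
dₓₜ = R·arcsin(sin δ₁₃ · sin(θ₁₃ − θ₁₂)) = 6378.14·arcsin(0.12141·sin(-24.280°)) = -318.563 km
|dₓₜ| = 318.563 km

318.6 km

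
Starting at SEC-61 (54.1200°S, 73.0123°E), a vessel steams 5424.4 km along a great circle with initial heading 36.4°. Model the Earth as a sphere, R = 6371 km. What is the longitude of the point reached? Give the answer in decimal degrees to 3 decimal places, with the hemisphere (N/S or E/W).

99.994°E

δ = d/R = 5424.4/6371 = 0.851420 rad
φ₂ = arcsin(sin φ₁ cos δ + cos φ₁ sin δ cos θ)
   = arcsin(-0.81025·0.65892 + 0.58609·0.75222·0.80489) = -10.31343°
λ₂ = λ₁ + atan2(sin θ sin δ cos φ₁, cos δ − sin φ₁ sin φ₂) = 99.99429°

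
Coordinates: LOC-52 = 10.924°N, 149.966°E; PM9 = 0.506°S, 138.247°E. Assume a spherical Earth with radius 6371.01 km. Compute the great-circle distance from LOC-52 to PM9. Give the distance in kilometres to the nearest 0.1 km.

Δφ = -11.4300°,  Δλ = -11.7190°
a = sin²(Δφ/2) + cos φ₁ cos φ₂ sin²(Δλ/2) = 0.020149
c = 2·arcsin(√a) = 0.284858 rad = 16.3212°
d = R·c = 6371.01 × 0.284858 = 1814.8 km

1814.8 km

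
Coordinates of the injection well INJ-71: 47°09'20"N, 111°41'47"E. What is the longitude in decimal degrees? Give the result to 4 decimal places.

111.6964°E

111° + 41′/60 + 47″/3600 = 111 + 0.68333 + 0.01306 = 111.6964°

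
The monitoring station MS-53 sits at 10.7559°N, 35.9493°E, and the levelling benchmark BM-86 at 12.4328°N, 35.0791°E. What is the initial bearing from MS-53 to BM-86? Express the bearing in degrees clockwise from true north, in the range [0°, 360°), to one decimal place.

333.1°

Δλ = -0.8702°
y = sin Δλ · cos φ₂ = -0.014831
x = cos φ₁ sin φ₂ − sin φ₁ cos φ₂ cos Δλ = 0.029284
θ = atan2(y, x) = -26.8601° → 333.1399° (mod 360°)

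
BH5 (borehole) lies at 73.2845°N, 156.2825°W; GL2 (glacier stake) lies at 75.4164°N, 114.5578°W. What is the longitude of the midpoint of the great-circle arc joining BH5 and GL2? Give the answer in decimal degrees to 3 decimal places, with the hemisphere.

136.870°W

Bx = cos φ₂ cos Δλ = 0.187926,  By = cos φ₂ sin Δλ = 0.167581
φₘ = atan2(sin φ₁ + sin φ₂, √((cos φ₁ + Bx)² + By²)) = 75.32627°
λₘ = λ₁ + atan2(By, cos φ₁ + Bx) = -136.87017°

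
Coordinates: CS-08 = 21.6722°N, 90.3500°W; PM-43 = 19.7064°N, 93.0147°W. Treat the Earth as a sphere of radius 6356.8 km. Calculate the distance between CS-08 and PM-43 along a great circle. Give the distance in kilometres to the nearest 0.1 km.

Δφ = -1.9658°,  Δλ = -2.6647°
a = sin²(Δφ/2) + cos φ₁ cos φ₂ sin²(Δλ/2) = 0.000767
c = 2·arcsin(√a) = 0.055406 rad = 3.1745°
d = R·c = 6356.8 × 0.055406 = 352.2 km

352.2 km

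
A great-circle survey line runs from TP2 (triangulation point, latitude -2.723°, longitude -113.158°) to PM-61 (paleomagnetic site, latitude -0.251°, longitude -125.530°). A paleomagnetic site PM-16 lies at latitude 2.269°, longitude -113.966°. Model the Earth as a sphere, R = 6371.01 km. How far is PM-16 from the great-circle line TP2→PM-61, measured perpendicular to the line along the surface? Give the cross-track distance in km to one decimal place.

δ₁₃ = central angle TP2→PM-16 = 0.088260 rad  (haversine)
θ₁₃ = bearing TP2→PM-16 = 350.801°,  θ₁₂ = bearing TP2→PM-61 = 281.098°
dₓₜ = R·arcsin(sin δ₁₃ · sin(θ₁₃ − θ₁₂)) = 6371.01·arcsin(0.08815·sin(69.703°)) = 527.309 km
|dₓₜ| = 527.309 km

527.3 km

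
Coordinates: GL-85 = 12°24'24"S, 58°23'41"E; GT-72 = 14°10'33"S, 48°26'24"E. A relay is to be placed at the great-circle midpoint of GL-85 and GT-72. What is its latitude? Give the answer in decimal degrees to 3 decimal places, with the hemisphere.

GL-85: φ = -12.40667°, λ = +58.39472°
GT-72: φ = -14.17583°, λ = +48.44000°
Bx = cos φ₂ cos Δλ = 0.954952,  By = cos φ₂ sin Δλ = -0.167606
φₘ = atan2(sin φ₁ + sin φ₂, √((cos φ₁ + Bx)² + By²)) = -13.33976°
λₘ = λ₁ + atan2(By, cos φ₁ + Bx) = 53.43556°

13.340°S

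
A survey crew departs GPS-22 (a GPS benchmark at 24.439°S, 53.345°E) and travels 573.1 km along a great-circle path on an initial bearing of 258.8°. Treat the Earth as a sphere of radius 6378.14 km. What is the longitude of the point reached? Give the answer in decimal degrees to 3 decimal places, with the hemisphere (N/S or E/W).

47.756°E

δ = d/R = 573.1/6378.14 = 0.089854 rad
φ₂ = arcsin(sin φ₁ cos δ + cos φ₁ sin δ cos θ)
   = arcsin(-0.41372·0.99597 + 0.91040·0.08973·-0.19423) = -25.33581°
λ₂ = λ₁ + atan2(sin θ sin δ cos φ₁, cos δ − sin φ₁ sin φ₂) = 47.75602°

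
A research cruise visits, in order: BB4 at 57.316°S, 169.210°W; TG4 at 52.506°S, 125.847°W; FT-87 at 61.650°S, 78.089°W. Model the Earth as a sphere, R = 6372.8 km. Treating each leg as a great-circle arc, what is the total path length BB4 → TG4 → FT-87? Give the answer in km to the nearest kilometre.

BB4→TG4: c = 0.435280 rad, d = 2773.95 km
TG4→FT-87: c = 0.467795 rad, d = 2981.16 km
Total = 2773.95 + 2981.16 = 5755.12 km

5755 km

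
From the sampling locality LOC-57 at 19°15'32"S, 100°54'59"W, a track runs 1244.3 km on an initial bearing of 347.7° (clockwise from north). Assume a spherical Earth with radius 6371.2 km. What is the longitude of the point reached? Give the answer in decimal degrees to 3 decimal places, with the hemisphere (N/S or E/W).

LOC-57: φ = -19.25889°, λ = -100.91639°
δ = d/R = 1244.3/6371.2 = 0.195301 rad
φ₂ = arcsin(sin φ₁ cos δ + cos φ₁ sin δ cos θ)
   = arcsin(-0.32984·0.98099 + 0.94404·0.19406·0.97705) = -8.31241°
λ₂ = λ₁ + atan2(sin θ sin δ cos φ₁, cos δ − sin φ₁ sin φ₂) = -103.31090°

103.311°W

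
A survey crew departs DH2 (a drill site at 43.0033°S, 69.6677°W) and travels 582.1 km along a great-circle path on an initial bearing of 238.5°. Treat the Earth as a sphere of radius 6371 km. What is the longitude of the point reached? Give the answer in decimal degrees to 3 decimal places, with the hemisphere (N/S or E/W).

δ = d/R = 582.1/6371 = 0.091367 rad
φ₂ = arcsin(sin φ₁ cos δ + cos φ₁ sin δ cos θ)
   = arcsin(-0.68204·0.99583 + 0.73131·0.09124·-0.52250) = -45.56617°
λ₂ = λ₁ + atan2(sin θ sin δ cos φ₁, cos δ − sin φ₁ sin φ₂) = -76.04771°

76.048°W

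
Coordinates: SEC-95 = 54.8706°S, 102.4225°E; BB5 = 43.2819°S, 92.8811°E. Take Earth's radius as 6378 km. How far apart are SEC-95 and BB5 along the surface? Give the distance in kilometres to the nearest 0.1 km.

Δφ = 11.5887°,  Δλ = -9.5414°
a = sin²(Δφ/2) + cos φ₁ cos φ₂ sin²(Δλ/2) = 0.013090
c = 2·arcsin(√a) = 0.229326 rad = 13.1394°
d = R·c = 6378 × 0.229326 = 1462.6 km

1462.6 km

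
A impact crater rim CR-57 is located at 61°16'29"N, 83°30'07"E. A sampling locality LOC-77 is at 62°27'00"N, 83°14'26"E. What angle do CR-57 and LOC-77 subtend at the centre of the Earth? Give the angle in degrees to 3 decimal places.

CR-57: φ = +61.27472°, λ = +83.50194°
LOC-77: φ = +62.45000°, λ = +83.24056°
Δφ = 1.1753°,  Δλ = -0.2614°
a = sin²(Δφ/2) + cos φ₁ cos φ₂ sin²(Δλ/2) = 0.000106
c = 2·arcsin(√a) = 0.020625 rad = 1.1817°

1.182°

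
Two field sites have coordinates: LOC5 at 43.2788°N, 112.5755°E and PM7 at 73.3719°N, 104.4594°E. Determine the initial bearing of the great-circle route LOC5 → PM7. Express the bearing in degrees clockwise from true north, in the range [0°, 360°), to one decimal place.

355.4°

Δλ = -8.1161°
y = sin Δλ · cos φ₂ = -0.040400
x = cos φ₁ sin φ₂ − sin φ₁ cos φ₂ cos Δλ = 0.503371
θ = atan2(y, x) = -4.5886° → 355.4114° (mod 360°)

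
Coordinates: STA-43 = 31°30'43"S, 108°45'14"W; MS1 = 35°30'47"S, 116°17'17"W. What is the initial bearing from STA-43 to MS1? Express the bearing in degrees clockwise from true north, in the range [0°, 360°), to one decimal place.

235.5°

STA-43: φ = -31.51194°, λ = -108.75389°
MS1: φ = -35.51306°, λ = -116.28806°
Δλ = -7.5342°
y = sin Δλ · cos φ₂ = -0.106727
x = cos φ₁ sin φ₂ − sin φ₁ cos φ₂ cos Δλ = -0.073449
θ = atan2(y, x) = -124.5354° → 235.4646° (mod 360°)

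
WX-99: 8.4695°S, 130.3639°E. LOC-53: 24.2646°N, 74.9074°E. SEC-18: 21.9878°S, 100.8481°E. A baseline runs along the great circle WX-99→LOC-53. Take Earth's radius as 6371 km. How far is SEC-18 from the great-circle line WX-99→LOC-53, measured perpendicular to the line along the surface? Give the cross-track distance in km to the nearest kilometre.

δ₁₃ = central angle WX-99→SEC-18 = 0.548577 rad  (haversine)
θ₁₃ = bearing WX-99→SEC-18 = 241.168°,  θ₁₂ = bearing WX-99→LOC-53 = 302.728°
dₓₜ = R·arcsin(sin δ₁₃ · sin(θ₁₃ − θ₁₂)) = 6371·arcsin(0.52147·sin(-61.560°)) = -3034.850 km
|dₓₜ| = 3034.850 km

3035 km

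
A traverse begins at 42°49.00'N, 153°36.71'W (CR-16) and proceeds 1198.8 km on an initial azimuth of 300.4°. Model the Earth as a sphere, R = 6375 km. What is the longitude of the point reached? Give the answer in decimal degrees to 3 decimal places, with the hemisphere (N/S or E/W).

CR-16: φ = +42.81667°, λ = -153.61183°
δ = d/R = 1198.8/6375 = 0.188047 rad
φ₂ = arcsin(sin φ₁ cos δ + cos φ₁ sin δ cos θ)
   = arcsin(0.67965·0.98237 + 0.73353·0.18694·0.50603) = 47.48192°
λ₂ = λ₁ + atan2(sin θ sin δ cos φ₁, cos δ − sin φ₁ sin φ₂) = -167.41468°

167.415°W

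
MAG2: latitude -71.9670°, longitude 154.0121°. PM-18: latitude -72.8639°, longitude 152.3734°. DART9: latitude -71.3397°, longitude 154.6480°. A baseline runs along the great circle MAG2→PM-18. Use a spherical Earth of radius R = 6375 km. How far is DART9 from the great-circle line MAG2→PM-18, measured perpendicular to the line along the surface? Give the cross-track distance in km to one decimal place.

12.9 km

δ₁₃ = central angle MAG2→DART9 = 0.011492 rad  (haversine)
θ₁₃ = bearing MAG2→DART9 = 17.999°,  θ₁₂ = bearing MAG2→PM-18 = 208.119°
dₓₜ = R·arcsin(sin δ₁₃ · sin(θ₁₃ − θ₁₂)) = 6375·arcsin(0.01149·sin(-190.120°)) = 12.872 km
|dₓₜ| = 12.872 km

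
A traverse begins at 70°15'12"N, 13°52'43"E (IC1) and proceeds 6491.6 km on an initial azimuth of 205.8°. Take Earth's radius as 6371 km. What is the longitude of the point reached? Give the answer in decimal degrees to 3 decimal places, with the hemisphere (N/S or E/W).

8.532°W

IC1: φ = +70.25333°, λ = +13.87861°
δ = d/R = 6491.6/6371 = 1.018930 rad
φ₂ = arcsin(sin φ₁ cos δ + cos φ₁ sin δ cos θ)
   = arcsin(0.94120·0.52428 + 0.33786·0.85155·-0.90032) = 13.55752°
λ₂ = λ₁ + atan2(sin θ sin δ cos φ₁, cos δ − sin φ₁ sin φ₂) = -8.53210°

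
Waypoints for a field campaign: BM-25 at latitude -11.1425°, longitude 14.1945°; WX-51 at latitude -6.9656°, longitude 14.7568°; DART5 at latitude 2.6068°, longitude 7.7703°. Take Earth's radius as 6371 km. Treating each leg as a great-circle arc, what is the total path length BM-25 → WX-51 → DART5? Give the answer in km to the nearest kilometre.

1785 km

BM-25→WX-51: c = 0.073542 rad, d = 468.53 km
WX-51→DART5: c = 0.206700 rad, d = 1316.89 km
Total = 468.53 + 1316.89 = 1785.42 km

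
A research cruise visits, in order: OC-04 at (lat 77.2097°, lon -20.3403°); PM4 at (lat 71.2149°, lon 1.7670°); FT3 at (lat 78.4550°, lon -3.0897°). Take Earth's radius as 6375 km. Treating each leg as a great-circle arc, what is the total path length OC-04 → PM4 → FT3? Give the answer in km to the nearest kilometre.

1751 km

OC-04→PM4: c = 0.146485 rad, d = 933.84 km
PM4→FT3: c = 0.128187 rad, d = 817.19 km
Total = 933.84 + 817.19 = 1751.03 km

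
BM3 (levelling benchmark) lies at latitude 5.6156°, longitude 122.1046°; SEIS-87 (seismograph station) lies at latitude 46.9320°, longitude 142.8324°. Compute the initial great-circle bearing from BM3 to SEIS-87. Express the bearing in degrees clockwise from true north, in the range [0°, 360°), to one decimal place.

20.0°

Δλ = 20.7278°
y = sin Δλ · cos φ₂ = 0.241686
x = cos φ₁ sin φ₂ − sin φ₁ cos φ₂ cos Δλ = 0.664542
θ = atan2(y, x) = 19.9857° → 19.9857° (mod 360°)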